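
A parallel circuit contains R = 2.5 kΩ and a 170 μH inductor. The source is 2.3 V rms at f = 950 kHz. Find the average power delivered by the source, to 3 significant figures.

ω = 2πf = 5.969e+06 rad/s
X_L = ωL = 1010 Ω
Parallel: admittances add. Y = 1/R + 1/(jωL)
Y = (0.000400 − j0.000985) S
|Y| = 0.00106 S → |Z| = 1/|Y| = 940 Ω, ∠Z = −∠Y = 67.9°
I = V/|Z| = 2.45 mA
P = VI cos φ = 2.3 × 0.00245 × cos(67.9°) = 2.12 mW

2.12 mW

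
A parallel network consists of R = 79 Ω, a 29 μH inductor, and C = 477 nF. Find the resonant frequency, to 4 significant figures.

ω₀ = 1/√(LC) = 1/√(2.9e-05 × 4.77e-07) = 268900 rad/s
f₀ = ω₀/(2π) = 42.79 kHz

42.79 kHz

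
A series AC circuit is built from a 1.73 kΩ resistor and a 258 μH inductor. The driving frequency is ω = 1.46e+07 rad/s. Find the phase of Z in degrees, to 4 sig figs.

X_L = ωL = 3767 Ω
Z = 1730 + j3767 Ω
|Z| = √(1730² + 3767²) = 4145 Ω
∠Z = arctan(3767/1730) = 65.33°

65.33°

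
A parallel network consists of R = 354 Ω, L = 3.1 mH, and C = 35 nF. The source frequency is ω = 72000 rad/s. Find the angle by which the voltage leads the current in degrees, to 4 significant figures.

X_L = ωL = 223.2 Ω
X_C = 1/(ωC) = 396.8 Ω
Parallel: admittances add. Y = 1/R + 1/(jωL) + jωC
Y = (0.002825 − j0.001960) S
|Y| = 0.003438 S → |Z| = 1/|Y| = 290.8 Ω, ∠Z = −∠Y = 34.76°

34.76°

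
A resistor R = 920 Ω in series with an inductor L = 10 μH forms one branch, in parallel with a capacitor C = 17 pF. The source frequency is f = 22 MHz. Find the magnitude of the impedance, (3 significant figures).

532 Ω

ω = 2πf = 1.382e+08 rad/s
X_L = ωL = 1380 Ω
X_C = 1/(ωC) = 426 Ω
Branch 1 (R+jX_L): Z₁ = 920 + j1380 Ω, |Z₁| = 1660 Ω
Branch 2 (−jX_C): Z₂ = −j426 Ω
Parallel: Z = Z₁Z₂/(Z₁+Z₂), |Z| = 532 Ω, ∠Z = -79.8°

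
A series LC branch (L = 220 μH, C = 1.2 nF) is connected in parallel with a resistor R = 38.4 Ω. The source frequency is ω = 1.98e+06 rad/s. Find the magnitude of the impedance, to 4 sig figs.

13.75 Ω

X_L = ωL = 435.6 Ω
X_C = 1/(ωC) = 420.9 Ω
Branch 1: Z₁ = R = 38.40 Ω
Branch 2 (series LC): Z₂ = j(X_L − X_C) = j14.72 Ω
Parallel: Z = Z₁Z₂/(Z₁+Z₂), |Z| = 13.75 Ω, ∠Z = 69.02°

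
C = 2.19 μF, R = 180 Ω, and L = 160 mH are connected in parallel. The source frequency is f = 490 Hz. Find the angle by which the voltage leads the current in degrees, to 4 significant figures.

-40.31°

ω = 2πf = 3079 rad/s
X_L = ωL = 492.6 Ω
X_C = 1/(ωC) = 148.3 Ω
Parallel: admittances add. Y = 1/R + 1/(jωL) + jωC
Y = (0.005556 + j0.004712) S
|Y| = 0.007285 S → |Z| = 1/|Y| = 137.3 Ω, ∠Z = −∠Y = -40.31°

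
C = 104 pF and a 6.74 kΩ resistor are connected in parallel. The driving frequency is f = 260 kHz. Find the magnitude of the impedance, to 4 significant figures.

4433 Ω

ω = 2πf = 1.634e+06 rad/s
X_C = 1/(ωC) = 5886 Ω
Parallel: admittances add. Y = 1/R + jωC
Y = (0.0001484 + j0.0001699) S
|Y| = 0.0002256 S → |Z| = 1/|Y| = 4433 Ω, ∠Z = −∠Y = -48.87°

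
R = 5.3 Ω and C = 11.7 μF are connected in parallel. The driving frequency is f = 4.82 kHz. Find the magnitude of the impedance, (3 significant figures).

ω = 2πf = 30280 rad/s
X_C = 1/(ωC) = 2.82 Ω
Parallel: admittances add. Y = 1/R + jωC
Y = (0.189 + j0.354) S
|Y| = 0.401 S → |Z| = 1/|Y| = 2.49 Ω, ∠Z = −∠Y = -62.0°

2.49 Ω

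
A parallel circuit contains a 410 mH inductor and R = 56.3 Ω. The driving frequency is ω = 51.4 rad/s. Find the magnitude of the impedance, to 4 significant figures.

19.74 Ω

X_L = ωL = 21.07 Ω
Parallel: admittances add. Y = 1/R + 1/(jωL)
Y = (0.01776 − j0.04745) S
|Y| = 0.05067 S → |Z| = 1/|Y| = 19.74 Ω, ∠Z = −∠Y = 69.48°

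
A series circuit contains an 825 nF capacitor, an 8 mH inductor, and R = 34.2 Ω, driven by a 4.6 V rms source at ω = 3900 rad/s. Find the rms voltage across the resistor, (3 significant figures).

0.558 V

X_L = ωL = 31.2 Ω
X_C = 1/(ωC) = 311 Ω
Net reactance X = X_L − X_C = -280 Ω
Z = 34.2 − j280 Ω
|Z| = √(34.2² + 280²) = 282 Ω
I = V/|Z| = 16.3 mA
V_R = I·|Z_R| = 0.0163 × 34.2 = 0.558 V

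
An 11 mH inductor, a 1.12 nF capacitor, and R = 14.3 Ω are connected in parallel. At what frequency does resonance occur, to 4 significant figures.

ω₀ = 1/√(LC) = 1/√(0.011 × 1.12e-09) = 284900 rad/s
f₀ = ω₀/(2π) = 45.34 kHz

45.34 kHz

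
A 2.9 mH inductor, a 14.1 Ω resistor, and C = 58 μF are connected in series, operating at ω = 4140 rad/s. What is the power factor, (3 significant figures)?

0.874

X_L = ωL = 12.0 Ω
X_C = 1/(ωC) = 4.16 Ω
Net reactance X = X_L − X_C = 7.84 Ω
Z = 14.1 + j7.84 Ω
|Z| = √(14.1² + 7.84²) = 16.1 Ω
∠Z = arctan(7.84/14.1) = 29.1°
cos φ = cos(29.1°) = 0.874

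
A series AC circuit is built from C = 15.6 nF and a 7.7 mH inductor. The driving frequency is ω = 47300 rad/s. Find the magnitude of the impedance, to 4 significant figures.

X_L = ωL = 364.2 Ω
X_C = 1/(ωC) = 1355 Ω
Net reactance X = X_L − X_C = -991.0 Ω
Z = − j991.0 Ω
|Z| = √(0² + 991.0²) = 991.0 Ω

991.0 Ω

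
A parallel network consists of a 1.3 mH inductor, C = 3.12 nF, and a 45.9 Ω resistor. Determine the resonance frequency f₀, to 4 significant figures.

ω₀ = 1/√(LC) = 1/√(0.0013 × 3.12e-09) = 496500 rad/s
f₀ = ω₀/(2π) = 79.03 kHz

79.03 kHz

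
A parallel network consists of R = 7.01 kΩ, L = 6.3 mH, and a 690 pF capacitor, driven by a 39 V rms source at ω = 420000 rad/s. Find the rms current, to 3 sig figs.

6.54 mA

X_L = ωL = 2650 Ω
X_C = 1/(ωC) = 3450 Ω
Parallel: admittances add. Y = 1/R + 1/(jωL) + jωC
Y = (0.000143 − j8.81e-05) S
|Y| = 0.000168 S → |Z| = 1/|Y| = 5960 Ω, ∠Z = −∠Y = 31.7°
I = V/|Z| = 39/5960 = 6.54 mA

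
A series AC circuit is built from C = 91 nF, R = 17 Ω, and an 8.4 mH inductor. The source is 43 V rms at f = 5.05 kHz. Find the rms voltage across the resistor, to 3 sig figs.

ω = 2πf = 31730 rad/s
X_L = ωL = 267 Ω
X_C = 1/(ωC) = 346 Ω
Net reactance X = X_L − X_C = -79.8 Ω
Z = 17.0 − j79.8 Ω
|Z| = √(17.0² + 79.8²) = 81.6 Ω
I = V/|Z| = 527 mA
V_R = I·|Z_R| = 0.527 × 17.0 = 8.96 V

8.96 V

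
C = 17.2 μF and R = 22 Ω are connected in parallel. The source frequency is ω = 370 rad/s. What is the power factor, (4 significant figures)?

0.9903

X_C = 1/(ωC) = 157.1 Ω
Parallel: admittances add. Y = 1/R + jωC
Y = (0.04545 + j0.006364) S
|Y| = 0.04590 S → |Z| = 1/|Y| = 21.79 Ω, ∠Z = −∠Y = -7.970°
cos φ = cos(-7.970°) = 0.9903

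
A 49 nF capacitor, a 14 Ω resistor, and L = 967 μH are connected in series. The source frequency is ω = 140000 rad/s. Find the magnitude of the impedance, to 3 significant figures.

17.4 Ω

X_L = ωL = 135 Ω
X_C = 1/(ωC) = 146 Ω
Net reactance X = X_L − X_C = -10.4 Ω
Z = 14.0 − j10.4 Ω
|Z| = √(14.0² + 10.4²) = 17.4 Ω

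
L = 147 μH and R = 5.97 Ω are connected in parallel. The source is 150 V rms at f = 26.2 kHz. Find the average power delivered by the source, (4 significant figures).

ω = 2πf = 164600 rad/s
X_L = ωL = 24.20 Ω
Parallel: admittances add. Y = 1/R + 1/(jωL)
Y = (0.1675 − j0.04132) S
|Y| = 0.1725 S → |Z| = 1/|Y| = 5.796 Ω, ∠Z = −∠Y = 13.86°
I = V/|Z| = 25.88 A
P = VI cos φ = 150 × 25.88 × cos(13.86°) = 3.769 kW

3.769 kW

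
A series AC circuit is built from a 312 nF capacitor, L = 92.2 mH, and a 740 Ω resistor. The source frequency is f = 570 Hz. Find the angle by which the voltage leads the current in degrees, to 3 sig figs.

ω = 2πf = 3581 rad/s
X_L = ωL = 330 Ω
X_C = 1/(ωC) = 895 Ω
Net reactance X = X_L − X_C = -565 Ω
Z = 740 − j565 Ω
|Z| = √(740² + 565²) = 931 Ω
∠Z = arctan(-565/740) = -37.3°

-37.3°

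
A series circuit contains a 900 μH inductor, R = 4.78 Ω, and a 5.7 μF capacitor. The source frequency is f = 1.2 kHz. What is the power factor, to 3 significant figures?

ω = 2πf = 7540 rad/s
X_L = ωL = 6.79 Ω
X_C = 1/(ωC) = 23.3 Ω
Net reactance X = X_L − X_C = -16.5 Ω
Z = 4.78 − j16.5 Ω
|Z| = √(4.78² + 16.5²) = 17.2 Ω
∠Z = arctan(-16.5/4.78) = -73.8°
cos φ = cos(-73.8°) = 0.279

0.279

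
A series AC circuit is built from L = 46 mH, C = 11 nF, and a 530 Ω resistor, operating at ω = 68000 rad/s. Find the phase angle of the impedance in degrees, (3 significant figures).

73.5°

X_L = ωL = 3130 Ω
X_C = 1/(ωC) = 1340 Ω
Net reactance X = X_L − X_C = 1790 Ω
Z = 530 + j1790 Ω
|Z| = √(530² + 1790²) = 1870 Ω
∠Z = arctan(1790/530) = 73.5°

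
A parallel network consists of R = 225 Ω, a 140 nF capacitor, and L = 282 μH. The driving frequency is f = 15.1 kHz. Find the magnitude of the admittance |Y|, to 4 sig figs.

24.50 mS

ω = 2πf = 94880 rad/s
X_L = ωL = 26.76 Ω
X_C = 1/(ωC) = 75.29 Ω
Parallel: admittances add. Y = 1/R + 1/(jωL) + jωC
Y = (0.004444 − j0.02409) S
|Y| = 0.02450 S → |Z| = 1/|Y| = 40.82 Ω, ∠Z = −∠Y = 79.55°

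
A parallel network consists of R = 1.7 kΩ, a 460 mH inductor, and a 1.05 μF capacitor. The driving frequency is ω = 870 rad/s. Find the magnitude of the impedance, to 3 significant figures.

591 Ω

X_L = ωL = 400 Ω
X_C = 1/(ωC) = 1090 Ω
Parallel: admittances add. Y = 1/R + 1/(jωL) + jωC
Y = (0.000588 − j0.00159) S
|Y| = 0.00169 S → |Z| = 1/|Y| = 591 Ω, ∠Z = −∠Y = 69.6°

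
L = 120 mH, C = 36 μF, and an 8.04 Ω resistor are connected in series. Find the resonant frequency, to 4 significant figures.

76.57 Hz

ω₀ = 1/√(LC) = 1/√(0.12 × 3.6e-05) = 481.1 rad/s
f₀ = ω₀/(2π) = 76.57 Hz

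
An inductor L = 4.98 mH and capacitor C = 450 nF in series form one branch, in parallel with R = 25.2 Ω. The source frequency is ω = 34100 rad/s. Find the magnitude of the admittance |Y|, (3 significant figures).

X_L = ωL = 170 Ω
X_C = 1/(ωC) = 65.2 Ω
Branch 1: Z₁ = R = 25.2 Ω
Branch 2 (series LC): Z₂ = j(X_L − X_C) = j105 Ω
Parallel: Z = Z₁Z₂/(Z₁+Z₂), |Z| = 24.5 Ω, ∠Z = 13.5°
|Y| = 1/|Z| = 40.8 mS

40.8 mS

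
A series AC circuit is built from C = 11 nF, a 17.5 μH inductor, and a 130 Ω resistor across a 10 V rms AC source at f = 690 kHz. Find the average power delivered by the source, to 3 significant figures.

ω = 2πf = 4.335e+06 rad/s
X_L = ωL = 75.9 Ω
X_C = 1/(ωC) = 21.0 Ω
Net reactance X = X_L − X_C = 54.9 Ω
Z = 130 + j54.9 Ω
|Z| = √(130² + 54.9²) = 141 Ω
∠Z = arctan(54.9/130) = 22.9°
I = V/|Z| = 70.9 mA
P = VI cos φ = 10 × 0.0709 × cos(22.9°) = 653 mW

653 mW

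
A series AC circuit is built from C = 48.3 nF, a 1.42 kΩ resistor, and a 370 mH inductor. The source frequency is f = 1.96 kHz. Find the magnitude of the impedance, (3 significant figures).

3210 Ω

ω = 2πf = 12320 rad/s
X_L = ωL = 4560 Ω
X_C = 1/(ωC) = 1680 Ω
Net reactance X = X_L − X_C = 2880 Ω
Z = 1420 + j2880 Ω
|Z| = √(1420² + 2880²) = 3210 Ω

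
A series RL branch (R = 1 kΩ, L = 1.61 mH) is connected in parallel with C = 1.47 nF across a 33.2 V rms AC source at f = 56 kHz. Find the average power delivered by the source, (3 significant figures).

834 mW

ω = 2πf = 351900 rad/s
X_L = ωL = 566 Ω
X_C = 1/(ωC) = 1930 Ω
Branch 1 (R+jX_L): Z₁ = 1000 + j566 Ω, |Z₁| = 1150 Ω
Branch 2 (−jX_C): Z₂ = −j1930 Ω
Parallel: Z = Z₁Z₂/(Z₁+Z₂), |Z| = 1310 Ω, ∠Z = -6.66°
I = V/|Z| = 25.3 mA
P = VI cos φ = 33.2 × 0.0253 × cos(-6.66°) = 834 mW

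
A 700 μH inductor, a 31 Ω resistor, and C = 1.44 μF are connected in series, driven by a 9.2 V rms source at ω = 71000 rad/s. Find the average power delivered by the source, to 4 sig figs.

1.027 W

X_L = ωL = 49.70 Ω
X_C = 1/(ωC) = 9.781 Ω
Net reactance X = X_L − X_C = 39.92 Ω
Z = 31.00 + j39.92 Ω
|Z| = √(31.00² + 39.92²) = 50.54 Ω
∠Z = arctan(39.92/31.00) = 52.17°
I = V/|Z| = 182.0 mA
P = VI cos φ = 9.2 × 0.1820 × cos(52.17°) = 1.027 W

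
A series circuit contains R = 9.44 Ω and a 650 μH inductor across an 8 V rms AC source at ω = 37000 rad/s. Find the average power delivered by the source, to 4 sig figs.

905.1 mW

X_L = ωL = 24.05 Ω
Z = 9.440 + j24.05 Ω
|Z| = √(9.440² + 24.05²) = 25.84 Ω
∠Z = arctan(24.05/9.440) = 68.57°
I = V/|Z| = 309.6 mA
P = VI cos φ = 8 × 0.3096 × cos(68.57°) = 905.1 mW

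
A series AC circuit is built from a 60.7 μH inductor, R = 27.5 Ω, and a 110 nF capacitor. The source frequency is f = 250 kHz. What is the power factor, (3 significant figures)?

0.294

ω = 2πf = 1.571e+06 rad/s
X_L = ωL = 95.3 Ω
X_C = 1/(ωC) = 5.79 Ω
Net reactance X = X_L − X_C = 89.6 Ω
Z = 27.5 + j89.6 Ω
|Z| = √(27.5² + 89.6²) = 93.7 Ω
∠Z = arctan(89.6/27.5) = 72.9°
cos φ = cos(72.9°) = 0.294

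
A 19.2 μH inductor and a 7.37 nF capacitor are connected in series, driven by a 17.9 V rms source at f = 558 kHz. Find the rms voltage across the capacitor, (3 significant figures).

ω = 2πf = 3.506e+06 rad/s
X_L = ωL = 67.3 Ω
X_C = 1/(ωC) = 38.7 Ω
Net reactance X = X_L − X_C = 28.6 Ω
Z = j28.6 Ω
|Z| = √(0² + 28.6²) = 28.6 Ω
I = V/|Z| = 626 mA
V_C = I·|Z_C| = 0.626 × 38.7 = 24.2 V

24.2 V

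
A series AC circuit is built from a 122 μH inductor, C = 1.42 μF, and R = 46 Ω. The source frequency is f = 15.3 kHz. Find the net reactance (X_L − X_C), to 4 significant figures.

4.403 Ω

ω = 2πf = 96130 rad/s
X_L = ωL = 11.73 Ω
X_C = 1/(ωC) = 7.326 Ω
X = 11.73 − 7.326 = 4.403 Ω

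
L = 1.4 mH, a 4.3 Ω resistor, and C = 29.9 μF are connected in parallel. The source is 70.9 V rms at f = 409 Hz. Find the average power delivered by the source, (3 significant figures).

ω = 2πf = 2570 rad/s
X_L = ωL = 3.60 Ω
X_C = 1/(ωC) = 13.0 Ω
Parallel: admittances add. Y = 1/R + 1/(jωL) + jωC
Y = (0.233 − j0.201) S
|Y| = 0.307 S → |Z| = 1/|Y| = 3.25 Ω, ∠Z = −∠Y = 40.9°
I = V/|Z| = 21.8 A
P = VI cos φ = 70.9 × 21.8 × cos(40.9°) = 1.17 kW

1.17 kW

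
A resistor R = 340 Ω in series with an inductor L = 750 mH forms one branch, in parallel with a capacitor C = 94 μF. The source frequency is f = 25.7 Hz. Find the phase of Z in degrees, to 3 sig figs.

ω = 2πf = 161.5 rad/s
X_L = ωL = 121 Ω
X_C = 1/(ωC) = 65.9 Ω
Branch 1 (R+jX_L): Z₁ = 340 + j121 Ω, |Z₁| = 361 Ω
Branch 2 (−jX_C): Z₂ = −j65.9 Ω
Parallel: Z = Z₁Z₂/(Z₁+Z₂), |Z| = 69.0 Ω, ∠Z = -79.6°

-79.6°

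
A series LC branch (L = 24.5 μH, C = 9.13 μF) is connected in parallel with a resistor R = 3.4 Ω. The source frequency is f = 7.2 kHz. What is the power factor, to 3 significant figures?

ω = 2πf = 45240 rad/s
X_L = ωL = 1.11 Ω
X_C = 1/(ωC) = 2.42 Ω
Branch 1: Z₁ = R = 3.40 Ω
Branch 2 (series LC): Z₂ = j(X_L − X_C) = −j1.31 Ω
Parallel: Z = Z₁Z₂/(Z₁+Z₂), |Z| = 1.22 Ω, ∠Z = -68.9°
cos φ = cos(-68.9°) = 0.360

0.360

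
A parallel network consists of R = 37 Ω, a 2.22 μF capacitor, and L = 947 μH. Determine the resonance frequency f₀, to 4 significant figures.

ω₀ = 1/√(LC) = 1/√(0.000947 × 2.22e-06) = 21810 rad/s
f₀ = ω₀/(2π) = 3.471 kHz

3.471 kHz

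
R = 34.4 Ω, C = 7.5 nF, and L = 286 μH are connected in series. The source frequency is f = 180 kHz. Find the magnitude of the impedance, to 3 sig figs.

208 Ω

ω = 2πf = 1.131e+06 rad/s
X_L = ωL = 323 Ω
X_C = 1/(ωC) = 118 Ω
Net reactance X = X_L − X_C = 206 Ω
Z = 34.4 + j206 Ω
|Z| = √(34.4² + 206²) = 208 Ω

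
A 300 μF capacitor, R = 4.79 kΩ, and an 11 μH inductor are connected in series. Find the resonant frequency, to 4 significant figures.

ω₀ = 1/√(LC) = 1/√(1.1e-05 × 0.0003) = 17410 rad/s
f₀ = ω₀/(2π) = 2.771 kHz

2.771 kHz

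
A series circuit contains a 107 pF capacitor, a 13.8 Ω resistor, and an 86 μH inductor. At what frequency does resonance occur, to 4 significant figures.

1.659 MHz

ω₀ = 1/√(LC) = 1/√(8.6e-05 × 1.07e-10) = 1.042e+07 rad/s
f₀ = ω₀/(2π) = 1.659 MHz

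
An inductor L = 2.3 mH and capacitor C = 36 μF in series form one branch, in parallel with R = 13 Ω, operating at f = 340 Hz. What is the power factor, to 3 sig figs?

0.528

ω = 2πf = 2136 rad/s
X_L = ωL = 4.91 Ω
X_C = 1/(ωC) = 13.0 Ω
Branch 1: Z₁ = R = 13.0 Ω
Branch 2 (series LC): Z₂ = j(X_L − X_C) = −j8.09 Ω
Parallel: Z = Z₁Z₂/(Z₁+Z₂), |Z| = 6.87 Ω, ∠Z = -58.1°
cos φ = cos(-58.1°) = 0.528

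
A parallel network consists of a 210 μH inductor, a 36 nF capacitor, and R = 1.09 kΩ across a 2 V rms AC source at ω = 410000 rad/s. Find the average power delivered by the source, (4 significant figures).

3.670 mW

X_L = ωL = 86.10 Ω
X_C = 1/(ωC) = 67.75 Ω
Parallel: admittances add. Y = 1/R + 1/(jωL) + jωC
Y = (0.0009174 + j0.003146) S
|Y| = 0.003277 S → |Z| = 1/|Y| = 305.2 Ω, ∠Z = −∠Y = -73.74°
I = V/|Z| = 6.553 mA
P = VI cos φ = 2 × 0.006553 × cos(-73.74°) = 3.670 mW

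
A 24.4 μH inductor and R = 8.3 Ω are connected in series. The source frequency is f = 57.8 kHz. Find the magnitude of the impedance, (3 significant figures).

ω = 2πf = 363200 rad/s
X_L = ωL = 8.86 Ω
Z = 8.30 + j8.86 Ω
|Z| = √(8.30² + 8.86²) = 12.1 Ω

12.1 Ω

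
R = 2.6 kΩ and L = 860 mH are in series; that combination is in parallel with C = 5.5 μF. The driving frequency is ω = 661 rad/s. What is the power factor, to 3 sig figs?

0.103

X_L = ωL = 568 Ω
X_C = 1/(ωC) = 275 Ω
Branch 1 (R+jX_L): Z₁ = 2600 + j568 Ω, |Z₁| = 2660 Ω
Branch 2 (−jX_C): Z₂ = −j275 Ω
Parallel: Z = Z₁Z₂/(Z₁+Z₂), |Z| = 280 Ω, ∠Z = -84.1°
cos φ = cos(-84.1°) = 0.103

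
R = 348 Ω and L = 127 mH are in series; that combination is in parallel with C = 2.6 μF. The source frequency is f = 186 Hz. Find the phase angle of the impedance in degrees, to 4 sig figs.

ω = 2πf = 1169 rad/s
X_L = ωL = 148.4 Ω
X_C = 1/(ωC) = 329.1 Ω
Branch 1 (R+jX_L): Z₁ = 348.0 + j148.4 Ω, |Z₁| = 378.3 Ω
Branch 2 (−jX_C): Z₂ = −j329.1 Ω
Parallel: Z = Z₁Z₂/(Z₁+Z₂), |Z| = 317.5 Ω, ∠Z = -39.46°

-39.46°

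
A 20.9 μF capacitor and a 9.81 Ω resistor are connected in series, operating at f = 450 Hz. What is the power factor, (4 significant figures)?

0.5015

ω = 2πf = 2827 rad/s
X_C = 1/(ωC) = 16.92 Ω
Z = 9.810 − j16.92 Ω
|Z| = √(9.810² + 16.92²) = 19.56 Ω
∠Z = arctan(-16.92/9.810) = -59.90°
cos φ = cos(-59.90°) = 0.5015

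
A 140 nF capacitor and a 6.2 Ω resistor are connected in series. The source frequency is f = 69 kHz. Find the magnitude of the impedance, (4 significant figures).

17.60 Ω

ω = 2πf = 433500 rad/s
X_C = 1/(ωC) = 16.48 Ω
Z = 6.200 − j16.48 Ω
|Z| = √(6.200² + 16.48²) = 17.60 Ω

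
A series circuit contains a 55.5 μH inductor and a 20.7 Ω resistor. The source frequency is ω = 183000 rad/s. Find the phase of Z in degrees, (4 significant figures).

26.13°

X_L = ωL = 10.16 Ω
Z = 20.70 + j10.16 Ω
|Z| = √(20.70² + 10.16²) = 23.06 Ω
∠Z = arctan(10.16/20.70) = 26.13°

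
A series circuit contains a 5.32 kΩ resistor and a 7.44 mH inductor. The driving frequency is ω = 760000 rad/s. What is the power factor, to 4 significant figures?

X_L = ωL = 5654 Ω
Z = 5320 + j5654 Ω
|Z| = √(5320² + 5654²) = 7764 Ω
∠Z = arctan(5654/5320) = 46.75°
cos φ = cos(46.75°) = 0.6852

0.6852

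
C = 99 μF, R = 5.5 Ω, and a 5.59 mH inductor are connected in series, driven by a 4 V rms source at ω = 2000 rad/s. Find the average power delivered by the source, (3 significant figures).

1.30 W

X_L = ωL = 11.2 Ω
X_C = 1/(ωC) = 5.05 Ω
Net reactance X = X_L − X_C = 6.13 Ω
Z = 5.50 + j6.13 Ω
|Z| = √(5.50² + 6.13²) = 8.24 Ω
∠Z = arctan(6.13/5.50) = 48.1°
I = V/|Z| = 486 mA
P = VI cos φ = 4 × 0.486 × cos(48.1°) = 1.30 W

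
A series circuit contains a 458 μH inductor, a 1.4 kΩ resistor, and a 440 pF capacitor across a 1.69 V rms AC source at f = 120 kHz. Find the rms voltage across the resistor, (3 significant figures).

ω = 2πf = 754000 rad/s
X_L = ωL = 345 Ω
X_C = 1/(ωC) = 3010 Ω
Net reactance X = X_L − X_C = -2670 Ω
Z = 1400 − j2670 Ω
|Z| = √(1400² + 2670²) = 3010 Ω
I = V/|Z| = 561 μA
V_R = I·|Z_R| = 0.000561 × 1400 = 0.785 V

0.785 V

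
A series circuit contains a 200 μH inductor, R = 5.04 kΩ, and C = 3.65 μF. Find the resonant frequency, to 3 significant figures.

5.89 kHz

ω₀ = 1/√(LC) = 1/√(0.0002 × 3.65e-06) = 37010 rad/s
f₀ = ω₀/(2π) = 5.89 kHz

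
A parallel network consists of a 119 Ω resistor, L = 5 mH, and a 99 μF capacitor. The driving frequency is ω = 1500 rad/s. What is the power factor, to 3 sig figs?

0.485

X_L = ωL = 7.50 Ω
X_C = 1/(ωC) = 6.73 Ω
Parallel: admittances add. Y = 1/R + 1/(jωL) + jωC
Y = (0.00840 + j0.0152) S
|Y| = 0.0173 S → |Z| = 1/|Y| = 57.7 Ω, ∠Z = −∠Y = -61.0°
cos φ = cos(-61.0°) = 0.485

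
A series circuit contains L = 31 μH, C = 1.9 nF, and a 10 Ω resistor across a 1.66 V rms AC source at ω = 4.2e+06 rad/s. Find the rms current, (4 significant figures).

149.1 mA

X_L = ωL = 130.2 Ω
X_C = 1/(ωC) = 125.3 Ω
Net reactance X = X_L − X_C = 4.887 Ω
Z = 10.00 + j4.887 Ω
|Z| = √(10.00² + 4.887²) = 11.13 Ω
I = V/|Z| = 1.66/11.13 = 149.1 mA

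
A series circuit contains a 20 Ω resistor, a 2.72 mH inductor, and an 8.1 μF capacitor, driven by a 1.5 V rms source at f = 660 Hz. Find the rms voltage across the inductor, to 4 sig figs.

0.6212 V

ω = 2πf = 4147 rad/s
X_L = ωL = 11.28 Ω
X_C = 1/(ωC) = 29.77 Ω
Net reactance X = X_L − X_C = -18.49 Ω
Z = 20.00 − j18.49 Ω
|Z| = √(20.00² + 18.49²) = 27.24 Ω
I = V/|Z| = 55.07 mA
V_L = I·|Z_L| = 0.05507 × 11.28 = 0.6212 V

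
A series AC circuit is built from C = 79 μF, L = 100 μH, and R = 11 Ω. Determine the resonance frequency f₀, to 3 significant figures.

ω₀ = 1/√(LC) = 1/√(0.0001 × 7.9e-05) = 11250 rad/s
f₀ = ω₀/(2π) = 1.79 kHz

1.79 kHz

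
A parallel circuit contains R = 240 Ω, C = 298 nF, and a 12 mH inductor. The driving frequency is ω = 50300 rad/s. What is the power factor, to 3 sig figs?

0.298

X_L = ωL = 604 Ω
X_C = 1/(ωC) = 66.7 Ω
Parallel: admittances add. Y = 1/R + 1/(jωL) + jωC
Y = (0.00417 + j0.0133) S
|Y| = 0.0140 S → |Z| = 1/|Y| = 71.6 Ω, ∠Z = −∠Y = -72.6°
cos φ = cos(-72.6°) = 0.298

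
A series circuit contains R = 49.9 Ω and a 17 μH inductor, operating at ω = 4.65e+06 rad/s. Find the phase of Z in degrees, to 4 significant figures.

X_L = ωL = 79.05 Ω
Z = 49.90 + j79.05 Ω
|Z| = √(49.90² + 79.05²) = 93.48 Ω
∠Z = arctan(79.05/49.90) = 57.74°

57.74°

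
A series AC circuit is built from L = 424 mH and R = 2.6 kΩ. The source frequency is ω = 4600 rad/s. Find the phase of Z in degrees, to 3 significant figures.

36.9°

X_L = ωL = 1950 Ω
Z = 2600 + j1950 Ω
|Z| = √(2600² + 1950²) = 3250 Ω
∠Z = arctan(1950/2600) = 36.9°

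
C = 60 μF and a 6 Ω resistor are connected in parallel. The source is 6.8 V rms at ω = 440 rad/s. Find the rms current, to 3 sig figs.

1.15 A

X_C = 1/(ωC) = 37.9 Ω
Parallel: admittances add. Y = 1/R + jωC
Y = (0.167 + j0.0264) S
|Y| = 0.169 S → |Z| = 1/|Y| = 5.93 Ω, ∠Z = −∠Y = -9.00°
I = V/|Z| = 6.8/5.93 = 1.15 A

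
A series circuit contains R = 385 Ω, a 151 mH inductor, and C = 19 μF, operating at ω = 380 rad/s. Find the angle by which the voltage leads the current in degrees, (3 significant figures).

X_L = ωL = 57.4 Ω
X_C = 1/(ωC) = 139 Ω
Net reactance X = X_L − X_C = -81.1 Ω
Z = 385 − j81.1 Ω
|Z| = √(385² + 81.1²) = 393 Ω
∠Z = arctan(-81.1/385) = -11.9°

-11.9°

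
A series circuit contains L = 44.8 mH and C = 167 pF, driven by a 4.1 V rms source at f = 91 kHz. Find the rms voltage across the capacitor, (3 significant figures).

2.84 V

ω = 2πf = 571800 rad/s
X_L = ωL = 25600 Ω
X_C = 1/(ωC) = 10500 Ω
Net reactance X = X_L − X_C = 15100 Ω
Z = j15100 Ω
|Z| = √(0² + 15100²) = 15100 Ω
I = V/|Z| = 271 μA
V_C = I·|Z_C| = 0.000271 × 10500 = 2.84 V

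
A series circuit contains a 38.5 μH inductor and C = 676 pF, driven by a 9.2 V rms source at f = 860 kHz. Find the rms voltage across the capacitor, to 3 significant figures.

ω = 2πf = 5.404e+06 rad/s
X_L = ωL = 208 Ω
X_C = 1/(ωC) = 274 Ω
Net reactance X = X_L − X_C = -65.7 Ω
Z = − j65.7 Ω
|Z| = √(0² + 65.7²) = 65.7 Ω
I = V/|Z| = 140 mA
V_C = I·|Z_C| = 0.140 × 274 = 38.3 V

38.3 V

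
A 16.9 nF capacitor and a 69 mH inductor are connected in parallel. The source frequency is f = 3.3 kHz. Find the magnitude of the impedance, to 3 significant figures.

2870 Ω

ω = 2πf = 20730 rad/s
X_L = ωL = 1430 Ω
X_C = 1/(ωC) = 2850 Ω
Parallel: admittances add. Y = 1/(jωL) + jωC
Y = (0 − j0.000349) S
|Y| = 0.000349 S → |Z| = 1/|Y| = 2870 Ω, ∠Z = −∠Y = 90.0°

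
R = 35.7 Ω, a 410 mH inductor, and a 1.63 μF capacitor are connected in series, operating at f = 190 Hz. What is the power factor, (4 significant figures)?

ω = 2πf = 1194 rad/s
X_L = ωL = 489.5 Ω
X_C = 1/(ωC) = 513.9 Ω
Net reactance X = X_L − X_C = -24.44 Ω
Z = 35.70 − j24.44 Ω
|Z| = √(35.70² + 24.44²) = 43.26 Ω
∠Z = arctan(-24.44/35.70) = -34.40°
cos φ = cos(-34.40°) = 0.8252

0.8252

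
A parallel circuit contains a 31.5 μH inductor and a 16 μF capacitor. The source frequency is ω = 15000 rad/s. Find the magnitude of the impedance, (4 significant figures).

X_L = ωL = 0.4725 Ω
X_C = 1/(ωC) = 4.167 Ω
Parallel: admittances add. Y = 1/(jωL) + jωC
Y = (0 − j1.876) S
|Y| = 1.876 S → |Z| = 1/|Y| = 0.5329 Ω, ∠Z = −∠Y = 90.00°

0.5329 Ω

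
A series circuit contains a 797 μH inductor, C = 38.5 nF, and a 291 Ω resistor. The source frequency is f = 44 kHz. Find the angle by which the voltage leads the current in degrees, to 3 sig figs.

ω = 2πf = 276500 rad/s
X_L = ωL = 220 Ω
X_C = 1/(ωC) = 94.0 Ω
Net reactance X = X_L − X_C = 126 Ω
Z = 291 + j126 Ω
|Z| = √(291² + 126²) = 317 Ω
∠Z = arctan(126/291) = 23.5°

23.5°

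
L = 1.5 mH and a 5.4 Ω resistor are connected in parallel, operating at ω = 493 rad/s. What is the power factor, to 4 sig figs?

X_L = ωL = 0.7395 Ω
Parallel: admittances add. Y = 1/R + 1/(jωL)
Y = (0.1852 − j1.352) S
|Y| = 1.365 S → |Z| = 1/|Y| = 0.7327 Ω, ∠Z = −∠Y = 82.20°
cos φ = cos(82.20°) = 0.1357

0.1357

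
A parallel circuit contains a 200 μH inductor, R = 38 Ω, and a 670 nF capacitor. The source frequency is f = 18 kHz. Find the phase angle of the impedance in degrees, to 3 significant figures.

-50.2°

ω = 2πf = 113100 rad/s
X_L = ωL = 22.6 Ω
X_C = 1/(ωC) = 13.2 Ω
Parallel: admittances add. Y = 1/R + 1/(jωL) + jωC
Y = (0.0263 + j0.0316) S
|Y| = 0.0411 S → |Z| = 1/|Y| = 24.3 Ω, ∠Z = −∠Y = -50.2°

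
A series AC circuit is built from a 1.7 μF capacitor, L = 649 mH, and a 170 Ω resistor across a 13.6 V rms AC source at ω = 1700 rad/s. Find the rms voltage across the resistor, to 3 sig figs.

2.98 V

X_L = ωL = 1100 Ω
X_C = 1/(ωC) = 346 Ω
Net reactance X = X_L − X_C = 757 Ω
Z = 170 + j757 Ω
|Z| = √(170² + 757²) = 776 Ω
I = V/|Z| = 17.5 mA
V_R = I·|Z_R| = 0.0175 × 170 = 2.98 V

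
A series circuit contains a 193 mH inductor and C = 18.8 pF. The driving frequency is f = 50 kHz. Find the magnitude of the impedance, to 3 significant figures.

109000 Ω

ω = 2πf = 314200 rad/s
X_L = ωL = 60600 Ω
X_C = 1/(ωC) = 169000 Ω
Net reactance X = X_L − X_C = -109000 Ω
Z = − j109000 Ω
|Z| = √(0² + 109000²) = 109000 Ω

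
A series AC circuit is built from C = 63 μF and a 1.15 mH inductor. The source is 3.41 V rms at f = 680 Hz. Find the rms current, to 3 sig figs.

2.85 A

ω = 2πf = 4273 rad/s
X_L = ωL = 4.91 Ω
X_C = 1/(ωC) = 3.72 Ω
Net reactance X = X_L − X_C = 1.20 Ω
Z = j1.20 Ω
|Z| = √(0² + 1.20²) = 1.20 Ω
I = V/|Z| = 3.41/1.20 = 2.85 A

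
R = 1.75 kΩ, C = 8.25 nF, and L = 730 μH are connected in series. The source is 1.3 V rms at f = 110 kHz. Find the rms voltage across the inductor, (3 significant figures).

ω = 2πf = 691200 rad/s
X_L = ωL = 505 Ω
X_C = 1/(ωC) = 175 Ω
Net reactance X = X_L − X_C = 329 Ω
Z = 1750 + j329 Ω
|Z| = √(1750² + 329²) = 1780 Ω
I = V/|Z| = 730 μA
V_L = I·|Z_L| = 0.000730 × 505 = 0.368 V

0.368 V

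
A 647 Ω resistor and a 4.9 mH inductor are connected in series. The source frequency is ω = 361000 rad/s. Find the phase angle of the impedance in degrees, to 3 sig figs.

69.9°

X_L = ωL = 1770 Ω
Z = 647 + j1770 Ω
|Z| = √(647² + 1770²) = 1880 Ω
∠Z = arctan(1770/647) = 69.9°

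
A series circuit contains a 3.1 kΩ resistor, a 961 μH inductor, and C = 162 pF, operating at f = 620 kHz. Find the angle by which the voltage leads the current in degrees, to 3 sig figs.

34.9°

ω = 2πf = 3.896e+06 rad/s
X_L = ωL = 3740 Ω
X_C = 1/(ωC) = 1580 Ω
Net reactance X = X_L − X_C = 2160 Ω
Z = 3100 + j2160 Ω
|Z| = √(3100² + 2160²) = 3780 Ω
∠Z = arctan(2160/3100) = 34.9°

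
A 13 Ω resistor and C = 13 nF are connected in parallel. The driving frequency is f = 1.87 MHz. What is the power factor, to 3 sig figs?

0.450

ω = 2πf = 1.175e+07 rad/s
X_C = 1/(ωC) = 6.55 Ω
Parallel: admittances add. Y = 1/R + jωC
Y = (0.0769 + j0.153) S
|Y| = 0.171 S → |Z| = 1/|Y| = 5.85 Ω, ∠Z = −∠Y = -63.3°
cos φ = cos(-63.3°) = 0.450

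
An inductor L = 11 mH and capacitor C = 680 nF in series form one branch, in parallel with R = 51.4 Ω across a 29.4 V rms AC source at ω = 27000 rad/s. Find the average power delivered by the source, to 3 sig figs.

X_L = ωL = 297 Ω
X_C = 1/(ωC) = 54.5 Ω
Branch 1: Z₁ = R = 51.4 Ω
Branch 2 (series LC): Z₂ = j(X_L − X_C) = j243 Ω
Parallel: Z = Z₁Z₂/(Z₁+Z₂), |Z| = 50.3 Ω, ∠Z = 12.0°
I = V/|Z| = 585 mA
P = VI cos φ = 29.4 × 0.585 × cos(12.0°) = 16.8 W

16.8 W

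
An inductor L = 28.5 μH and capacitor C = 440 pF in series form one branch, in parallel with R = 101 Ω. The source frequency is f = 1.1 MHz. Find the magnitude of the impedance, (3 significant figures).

80.2 Ω

ω = 2πf = 6.912e+06 rad/s
X_L = ωL = 197 Ω
X_C = 1/(ωC) = 329 Ω
Branch 1: Z₁ = R = 101 Ω
Branch 2 (series LC): Z₂ = j(X_L − X_C) = −j132 Ω
Parallel: Z = Z₁Z₂/(Z₁+Z₂), |Z| = 80.2 Ω, ∠Z = -37.5°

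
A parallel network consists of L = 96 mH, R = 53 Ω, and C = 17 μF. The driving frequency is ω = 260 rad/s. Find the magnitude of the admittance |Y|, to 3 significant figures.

40.3 mS

X_L = ωL = 25.0 Ω
X_C = 1/(ωC) = 226 Ω
Parallel: admittances add. Y = 1/R + 1/(jωL) + jωC
Y = (0.0189 − j0.0356) S
|Y| = 0.0403 S → |Z| = 1/|Y| = 24.8 Ω, ∠Z = −∠Y = 62.1°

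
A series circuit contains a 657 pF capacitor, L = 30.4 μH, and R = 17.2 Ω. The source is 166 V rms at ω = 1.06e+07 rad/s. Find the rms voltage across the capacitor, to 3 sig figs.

X_L = ωL = 322 Ω
X_C = 1/(ωC) = 144 Ω
Net reactance X = X_L − X_C = 179 Ω
Z = 17.2 + j179 Ω
|Z| = √(17.2² + 179²) = 179 Ω
I = V/|Z| = 925 mA
V_C = I·|Z_C| = 0.925 × 144 = 133 V

133 V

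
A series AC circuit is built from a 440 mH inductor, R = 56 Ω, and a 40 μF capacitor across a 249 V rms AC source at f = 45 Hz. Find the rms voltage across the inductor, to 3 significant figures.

465 V

ω = 2πf = 282.7 rad/s
X_L = ωL = 124 Ω
X_C = 1/(ωC) = 88.4 Ω
Net reactance X = X_L − X_C = 36.0 Ω
Z = 56.0 + j36.0 Ω
|Z| = √(56.0² + 36.0²) = 66.6 Ω
I = V/|Z| = 3.74 A
V_L = I·|Z_L| = 3.74 × 124 = 465 V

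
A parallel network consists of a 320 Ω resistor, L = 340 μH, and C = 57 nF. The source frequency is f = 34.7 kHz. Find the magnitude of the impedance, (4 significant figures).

303.0 Ω

ω = 2πf = 218000 rad/s
X_L = ωL = 74.13 Ω
X_C = 1/(ωC) = 80.47 Ω
Parallel: admittances add. Y = 1/R + 1/(jωL) + jωC
Y = (0.003125 − j0.001062) S
|Y| = 0.003301 S → |Z| = 1/|Y| = 303.0 Ω, ∠Z = −∠Y = 18.78°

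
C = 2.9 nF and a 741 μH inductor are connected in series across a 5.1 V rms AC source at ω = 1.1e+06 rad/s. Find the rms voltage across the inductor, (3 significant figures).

X_L = ωL = 815 Ω
X_C = 1/(ωC) = 313 Ω
Net reactance X = X_L − X_C = 502 Ω
Z = j502 Ω
|Z| = √(0² + 502²) = 502 Ω
I = V/|Z| = 10.2 mA
V_L = I·|Z_L| = 0.0102 × 815 = 8.29 V

8.29 V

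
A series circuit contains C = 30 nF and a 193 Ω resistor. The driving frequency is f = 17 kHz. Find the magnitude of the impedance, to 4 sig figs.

366.9 Ω

ω = 2πf = 106800 rad/s
X_C = 1/(ωC) = 312.1 Ω
Z = 193.0 − j312.1 Ω
|Z| = √(193.0² + 312.1²) = 366.9 Ω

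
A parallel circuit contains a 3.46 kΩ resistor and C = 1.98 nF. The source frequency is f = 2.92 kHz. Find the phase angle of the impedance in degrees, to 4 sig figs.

-7.164°

ω = 2πf = 18350 rad/s
X_C = 1/(ωC) = 27530 Ω
Parallel: admittances add. Y = 1/R + jωC
Y = (0.0002890 + j3.633e-05) S
|Y| = 0.0002913 S → |Z| = 1/|Y| = 3433 Ω, ∠Z = −∠Y = -7.164°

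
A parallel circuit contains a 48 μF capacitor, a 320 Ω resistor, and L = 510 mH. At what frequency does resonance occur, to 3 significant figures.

ω₀ = 1/√(LC) = 1/√(0.51 × 4.8e-05) = 202.1 rad/s
f₀ = ω₀/(2π) = 32.2 Hz

32.2 Hz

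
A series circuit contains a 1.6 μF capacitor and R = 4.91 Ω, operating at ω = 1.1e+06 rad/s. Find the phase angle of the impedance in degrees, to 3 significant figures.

-6.60°

X_C = 1/(ωC) = 0.568 Ω
Z = 4.91 − j0.568 Ω
|Z| = √(4.91² + 0.568²) = 4.94 Ω
∠Z = arctan(-0.568/4.91) = -6.60°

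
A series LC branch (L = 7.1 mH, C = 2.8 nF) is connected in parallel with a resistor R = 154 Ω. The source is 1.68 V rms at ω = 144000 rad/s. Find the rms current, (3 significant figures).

11.0 mA

X_L = ωL = 1020 Ω
X_C = 1/(ωC) = 2480 Ω
Branch 1: Z₁ = R = 154 Ω
Branch 2 (series LC): Z₂ = j(X_L − X_C) = −j1460 Ω
Parallel: Z = Z₁Z₂/(Z₁+Z₂), |Z| = 153 Ω, ∠Z = -6.03°
I = V/|Z| = 1.68/153 = 11.0 mA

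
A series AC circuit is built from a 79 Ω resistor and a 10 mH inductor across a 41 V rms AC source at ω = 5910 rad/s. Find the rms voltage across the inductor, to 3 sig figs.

X_L = ωL = 59.1 Ω
Z = 79.0 + j59.1 Ω
|Z| = √(79.0² + 59.1²) = 98.7 Ω
I = V/|Z| = 416 mA
V_L = I·|Z_L| = 0.416 × 59.1 = 24.6 V

24.6 V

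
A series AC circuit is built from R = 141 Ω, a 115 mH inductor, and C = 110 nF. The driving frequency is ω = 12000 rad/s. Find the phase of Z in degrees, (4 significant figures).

X_L = ωL = 1380 Ω
X_C = 1/(ωC) = 757.6 Ω
Net reactance X = X_L − X_C = 622.4 Ω
Z = 141.0 + j622.4 Ω
|Z| = √(141.0² + 622.4²) = 638.2 Ω
∠Z = arctan(622.4/141.0) = 77.24°

77.24°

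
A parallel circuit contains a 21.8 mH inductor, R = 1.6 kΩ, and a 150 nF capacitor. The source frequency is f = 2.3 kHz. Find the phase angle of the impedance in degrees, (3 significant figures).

ω = 2πf = 14450 rad/s
X_L = ωL = 315 Ω
X_C = 1/(ωC) = 461 Ω
Parallel: admittances add. Y = 1/R + 1/(jωL) + jωC
Y = (0.000625 − j0.00101) S
|Y| = 0.00118 S → |Z| = 1/|Y| = 844 Ω, ∠Z = −∠Y = 58.2°

58.2°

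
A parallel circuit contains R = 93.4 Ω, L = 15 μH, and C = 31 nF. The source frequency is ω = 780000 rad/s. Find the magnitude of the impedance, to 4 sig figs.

16.07 Ω

X_L = ωL = 11.70 Ω
X_C = 1/(ωC) = 41.36 Ω
Parallel: admittances add. Y = 1/R + 1/(jωL) + jωC
Y = (0.01071 − j0.06129) S
|Y| = 0.06222 S → |Z| = 1/|Y| = 16.07 Ω, ∠Z = −∠Y = 80.09°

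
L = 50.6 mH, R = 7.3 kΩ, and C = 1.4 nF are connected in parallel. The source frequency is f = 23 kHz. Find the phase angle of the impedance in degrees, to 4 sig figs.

ω = 2πf = 144500 rad/s
X_L = ωL = 7312 Ω
X_C = 1/(ωC) = 4943 Ω
Parallel: admittances add. Y = 1/R + 1/(jωL) + jωC
Y = (0.0001370 + j6.556e-05) S
|Y| = 0.0001519 S → |Z| = 1/|Y| = 6585 Ω, ∠Z = −∠Y = -25.58°

-25.58°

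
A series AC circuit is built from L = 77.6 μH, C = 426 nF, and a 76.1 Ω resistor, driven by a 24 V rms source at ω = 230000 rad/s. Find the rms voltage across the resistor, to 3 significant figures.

X_L = ωL = 17.8 Ω
X_C = 1/(ωC) = 10.2 Ω
Net reactance X = X_L − X_C = 7.64 Ω
Z = 76.1 + j7.64 Ω
|Z| = √(76.1² + 7.64²) = 76.5 Ω
I = V/|Z| = 314 mA
V_R = I·|Z_R| = 0.314 × 76.1 = 23.9 V

23.9 V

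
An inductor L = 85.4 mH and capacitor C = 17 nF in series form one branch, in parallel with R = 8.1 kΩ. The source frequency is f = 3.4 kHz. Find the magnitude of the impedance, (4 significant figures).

ω = 2πf = 21360 rad/s
X_L = ωL = 1824 Ω
X_C = 1/(ωC) = 2754 Ω
Branch 1: Z₁ = R = 8100 Ω
Branch 2 (series LC): Z₂ = j(X_L − X_C) = −j929.2 Ω
Parallel: Z = Z₁Z₂/(Z₁+Z₂), |Z| = 923.1 Ω, ∠Z = -83.46°

923.1 Ω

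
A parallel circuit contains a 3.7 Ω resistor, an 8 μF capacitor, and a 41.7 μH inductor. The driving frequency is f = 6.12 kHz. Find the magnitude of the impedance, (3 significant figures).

ω = 2πf = 38450 rad/s
X_L = ωL = 1.60 Ω
X_C = 1/(ωC) = 3.25 Ω
Parallel: admittances add. Y = 1/R + 1/(jωL) + jωC
Y = (0.270 − j0.316) S
|Y| = 0.416 S → |Z| = 1/|Y| = 2.40 Ω, ∠Z = −∠Y = 49.5°

2.40 Ω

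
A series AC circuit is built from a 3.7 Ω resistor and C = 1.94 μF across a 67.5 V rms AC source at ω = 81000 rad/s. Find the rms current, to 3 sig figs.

9.17 A

X_C = 1/(ωC) = 6.36 Ω
Z = 3.70 − j6.36 Ω
|Z| = √(3.70² + 6.36²) = 7.36 Ω
I = V/|Z| = 67.5/7.36 = 9.17 A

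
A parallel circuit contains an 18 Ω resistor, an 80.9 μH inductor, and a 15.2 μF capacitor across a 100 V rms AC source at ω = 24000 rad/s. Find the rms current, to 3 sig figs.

X_L = ωL = 1.94 Ω
X_C = 1/(ωC) = 2.74 Ω
Parallel: admittances add. Y = 1/R + 1/(jωL) + jωC
Y = (0.0556 − j0.150) S
|Y| = 0.160 S → |Z| = 1/|Y| = 6.24 Ω, ∠Z = −∠Y = 69.7°
I = V/|Z| = 100/6.24 = 16.0 A

16.0 A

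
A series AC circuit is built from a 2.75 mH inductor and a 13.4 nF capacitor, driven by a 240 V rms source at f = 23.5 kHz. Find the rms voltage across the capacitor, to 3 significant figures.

1220 V

ω = 2πf = 147700 rad/s
X_L = ωL = 406 Ω
X_C = 1/(ωC) = 505 Ω
Net reactance X = X_L − X_C = -99.4 Ω
Z = − j99.4 Ω
|Z| = √(0² + 99.4²) = 99.4 Ω
I = V/|Z| = 2.42 A
V_C = I·|Z_C| = 2.42 × 505 = 1220 V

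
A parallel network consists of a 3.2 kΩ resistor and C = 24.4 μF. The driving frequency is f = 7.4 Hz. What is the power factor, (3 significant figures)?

0.266

ω = 2πf = 46.50 rad/s
X_C = 1/(ωC) = 881 Ω
Parallel: admittances add. Y = 1/R + jωC
Y = (0.000313 + j0.00113) S
|Y| = 0.00118 S → |Z| = 1/|Y| = 850 Ω, ∠Z = −∠Y = -74.6°
cos φ = cos(-74.6°) = 0.266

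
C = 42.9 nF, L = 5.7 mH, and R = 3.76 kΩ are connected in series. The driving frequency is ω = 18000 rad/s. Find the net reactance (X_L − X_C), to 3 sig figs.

X_L = ωL = 103 Ω
X_C = 1/(ωC) = 1300 Ω
X = 103 − 1300 = -1190 Ω

-1190 Ω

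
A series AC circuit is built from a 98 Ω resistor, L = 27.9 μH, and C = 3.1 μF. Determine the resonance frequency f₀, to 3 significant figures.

ω₀ = 1/√(LC) = 1/√(2.79e-05 × 3.1e-06) = 107500 rad/s
f₀ = ω₀/(2π) = 17.1 kHz

17.1 kHz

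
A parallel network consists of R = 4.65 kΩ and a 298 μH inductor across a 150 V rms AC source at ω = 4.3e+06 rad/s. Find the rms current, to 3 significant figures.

121 mA

X_L = ωL = 1280 Ω
Parallel: admittances add. Y = 1/R + 1/(jωL)
Y = (0.000215 − j0.000780) S
|Y| = 0.000809 S → |Z| = 1/|Y| = 1240 Ω, ∠Z = −∠Y = 74.6°
I = V/|Z| = 150/1240 = 121 mA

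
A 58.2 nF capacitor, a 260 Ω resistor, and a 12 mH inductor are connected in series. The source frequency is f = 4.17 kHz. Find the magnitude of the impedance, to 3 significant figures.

429 Ω

ω = 2πf = 26200 rad/s
X_L = ωL = 314 Ω
X_C = 1/(ωC) = 656 Ω
Net reactance X = X_L − X_C = -341 Ω
Z = 260 − j341 Ω
|Z| = √(260² + 341²) = 429 Ω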